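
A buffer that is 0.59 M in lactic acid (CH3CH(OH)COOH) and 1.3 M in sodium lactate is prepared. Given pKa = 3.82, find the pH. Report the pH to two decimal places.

pH = pKa + log([A⁻]/[HA]) = 3.82 + log(1.3/0.59)
pH = 3.82 + (+0.343) = 4.16

pH = 4.16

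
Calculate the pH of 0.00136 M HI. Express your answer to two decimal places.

pH = 2.87

HI is a strong acid and dissociates completely, so [H+] = 0.00136 M.
pH = -log(0.00136) = 2.87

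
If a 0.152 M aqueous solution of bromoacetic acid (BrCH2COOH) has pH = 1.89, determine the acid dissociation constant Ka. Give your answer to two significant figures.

Ka = 1.2 × 10^-3

[H+] = 10^(-1.89) = 1.29 × 10^-2 M
At equilibrium [HA] = 0.152 − 1.29 × 10^-2 = 1.39 × 10^-1 M
Ka = [H+][A-]/[HA] = (1.29 × 10^-2)² / 1.39 × 10^-1 = 1.2 × 10^-3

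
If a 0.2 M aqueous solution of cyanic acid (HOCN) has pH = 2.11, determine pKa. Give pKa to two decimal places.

[H+] = 10^(-2.11) = 7.76 × 10^-3 M
At equilibrium [HA] = 0.2 − 7.76 × 10^-3 = 1.92 × 10^-1 M
Ka = [H+][A-]/[HA] = (7.76 × 10^-3)² / 1.92 × 10^-1 = 3.14 × 10^-4
pKa = -log(3.14 × 10^-4) = 3.50

pKa = 3.50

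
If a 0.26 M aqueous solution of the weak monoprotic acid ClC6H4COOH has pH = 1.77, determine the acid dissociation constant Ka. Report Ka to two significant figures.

Ka = 1.2 × 10^-3

[H+] = 10^(-1.77) = 1.70 × 10^-2 M
At equilibrium [HA] = 0.26 − 1.70 × 10^-2 = 2.43 × 10^-1 M
Ka = [H+][A-]/[HA] = (1.70 × 10^-2)² / 2.43 × 10^-1 = 1.2 × 10^-3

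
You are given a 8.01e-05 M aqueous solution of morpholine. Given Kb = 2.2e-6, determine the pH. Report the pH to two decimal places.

pH = 9.09

C4H8ONH + H2O ⇌ C4H8ONH2+ + OH-
Kb = x²/(8.01e-05 − x) = 2.2 × 10^-6
Here C₀/Kb ≈ 36.4, so the small-x approximation fails. Use the quadratic:
x = [−2.2e-06 + √(2.2e-06² + 7.05e-10)]/2 = 1.22 × 10^-5 M
pOH = −log(1.22 × 10^-5) = 4.91; pH = 14.00 − 4.91 = 9.09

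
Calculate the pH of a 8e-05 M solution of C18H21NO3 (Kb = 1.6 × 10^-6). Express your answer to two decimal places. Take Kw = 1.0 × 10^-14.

pH = 9.02

C18H21NO3 + H2O ⇌ C18H22NO3+ + OH-
From the ICE table, Kb = [OH-]²/(8e-05 − [OH-]) = 1.6 × 10^-6.
[OH-] is not negligible relative to C₀; solve [OH-]² + 1.6e-06·[OH-] − 1.28e-10 = 0.
[OH-] = [−1.6e-06 + √(1.6e-06² + 5.12e-10)]/2 = 1.05 × 10^-5 M
pOH = −log(1.05 × 10^-5) = 4.98; pH = 14.00 − 4.98 = 9.02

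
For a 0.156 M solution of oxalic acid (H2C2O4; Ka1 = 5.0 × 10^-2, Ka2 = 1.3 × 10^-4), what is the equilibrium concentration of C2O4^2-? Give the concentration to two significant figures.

1.3 × 10^-4 M

First ionization gives [H+] ≈ [HC2O4-] = 6.68 × 10^-2 M.
Second step: Ka2 = [H+][C2O4^2-]/[HC2O4-] ≈ [C2O4^2-] (since [H+] ≈ [HC2O4-]).
So [C2O4^2-] ≈ Ka2.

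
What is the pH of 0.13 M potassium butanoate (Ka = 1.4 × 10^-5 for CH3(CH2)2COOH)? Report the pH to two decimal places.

pH = 8.98

CH3(CH2)2COO- is the conjugate base of the weak acid CH3(CH2)2COOH.
Kb = Kw/Ka = 1.0×10^-14 / 1.4 × 10^-5 = 7.14 × 10^-10
Kb = x²/(0.13 − x) = 7.14 × 10^-10
Assume x ≪ 0.13: x ≈ √(7.14 × 10^-10 × 0.13) = 9.63 × 10^-6 M
(x/C₀ = 0.0074% < 5%, so the approximation holds.)
pOH = 5.02, so pH = 14.00 − pOH = 8.98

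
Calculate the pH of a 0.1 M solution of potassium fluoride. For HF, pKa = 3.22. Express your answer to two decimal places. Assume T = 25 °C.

pH = 8.11

F- is the conjugate base of the weak acid HF.
Ka = 10^(−3.22) = 6.03 × 10^-4
Kb = Kw/Ka = 1.0×10^-14 / 6.03 × 10^-4 = 1.66 × 10^-11
From the ICE table, Kb = [OH-]²/(0.1 − [OH-]) = 1.66 × 10^-11.
Neglecting [OH-] in the denominator: [OH-] = √(1.66 × 10^-11 × 0.1) = 1.29 × 10^-6 M
Check: 0.0013% ionized — well under 5%, approximation valid.
pOH = 5.89, so pH = 14.00 − pOH = 8.11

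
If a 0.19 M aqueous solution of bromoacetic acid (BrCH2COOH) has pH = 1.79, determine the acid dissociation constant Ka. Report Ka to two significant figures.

Ka = 1.5 × 10^-3

[H+] = 10^(-1.79) = 1.62 × 10^-2 M
At equilibrium [HA] = 0.19 − 1.62 × 10^-2 = 1.74 × 10^-1 M
Ka = [H+][A-]/[HA] = (1.62 × 10^-2)² / 1.74 × 10^-1 = 1.5 × 10^-3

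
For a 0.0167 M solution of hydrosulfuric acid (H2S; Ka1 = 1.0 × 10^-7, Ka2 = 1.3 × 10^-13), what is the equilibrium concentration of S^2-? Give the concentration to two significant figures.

First ionization gives [H+] ≈ [HS-] = 4.09 × 10^-5 M.
Second step: Ka2 = [H+][S^2-]/[HS-] ≈ [S^2-] (since [H+] ≈ [HS-]).
So [S^2-] ≈ Ka2.

1.3 × 10^-13 M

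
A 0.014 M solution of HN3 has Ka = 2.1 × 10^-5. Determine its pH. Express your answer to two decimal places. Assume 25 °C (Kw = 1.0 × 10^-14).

HN3 ⇌ N3- + H+
From the ICE table, Ka = [H+]²/(0.014 − [H+]) = 2.1 × 10^-5.
Assume [H+] ≪ 0.014: [H+] ≈ √(2.1 × 10^-5 × 0.014) = 5.42 × 10^-4 M
([H+]/C₀ = 3.9% < 5%, so the approximation holds.)
pH = −log[H+] = −log(5.42 × 10^-4) = 3.27

pH = 3.27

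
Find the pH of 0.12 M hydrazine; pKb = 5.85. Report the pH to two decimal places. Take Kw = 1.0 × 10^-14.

N2H4 + H2O ⇌ N2H5+ + OH-
Kb = 10^(−5.85) = 1.41 × 10^-6
Kb = [OH-]²/(0.12 − [OH-]) = 1.41 × 10^-6
Since Kb ≪ C₀, [OH-] ≈ √(Kb·C₀) = 4.11 × 10^-4 M.
Check: 0.34% ionized — well under 5%, approximation valid.
pOH = 3.39, so pH = 14.00 − pOH = 10.61

pH = 10.61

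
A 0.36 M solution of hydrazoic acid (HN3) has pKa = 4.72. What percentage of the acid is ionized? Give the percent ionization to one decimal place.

0.7%

HN3 ⇌ N3- + H+; let x = [H+] at equilibrium.
Ka = 10^(−4.72) = 1.91 × 10^-5
x ≈ √(Ka·C₀) = √(1.91 × 10^-5 × 0.36) = 2.62 × 10^-3 M
Fraction ionized = 2.62 × 10^-3 / 0.36 = 0.0073 → 0.7%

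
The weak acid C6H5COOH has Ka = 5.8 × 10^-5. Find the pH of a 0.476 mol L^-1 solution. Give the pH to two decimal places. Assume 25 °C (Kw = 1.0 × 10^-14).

pH = 2.28

C6H5COOH ⇌ C6H5COO- + H+
From the ICE table, Ka = [H+]²/(0.476 − [H+]) = 5.8 × 10^-5.
Assume [H+] ≪ 0.476: [H+] ≈ √(5.8 × 10^-5 × 0.476) = 5.25 × 10^-3 M
Check: 1.1% ionized — well under 5%, approximation valid.
pH = −log[H+] = −log(5.25 × 10^-3) = 2.28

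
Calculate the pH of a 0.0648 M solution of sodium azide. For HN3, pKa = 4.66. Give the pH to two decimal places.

pH = 8.74

N3- is the conjugate base of the weak acid HN3.
Ka = 10^(−4.66) = 2.19 × 10^-5
Kb = Kw/Ka = 1.0×10^-14 / 2.19 × 10^-5 = 4.57 × 10^-10
From the ICE table, Kb = [OH-]²/(0.0648 − [OH-]) = 4.57 × 10^-10.
Since Kb ≪ C₀, [OH-] ≈ √(Kb·C₀) = 5.44 × 10^-6 M.
Check: 0.0084% ionized — well under 5%, approximation valid.
pOH = 5.26, so pH = 14.00 − pOH = 8.74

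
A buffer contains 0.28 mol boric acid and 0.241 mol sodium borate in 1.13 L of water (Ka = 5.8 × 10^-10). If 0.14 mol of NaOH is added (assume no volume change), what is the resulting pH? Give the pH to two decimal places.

After neutralization: n(B(OH)3) = 0.14 mol, n(B(OH)4-) = 0.381 mol.
pKa = −log(5.8 × 10^-10) = 9.237
Henderson–Hasselbalch with mole ratio 0.381/0.14: pH = 9.237 + (+0.435)

pH = 9.67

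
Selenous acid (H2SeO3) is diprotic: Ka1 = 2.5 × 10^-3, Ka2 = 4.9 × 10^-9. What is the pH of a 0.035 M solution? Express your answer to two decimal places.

pH = 2.09

Since Ka1 ≫ Ka2, the first ionization dominates [H+].
Ka1 = x²/(0.035 − x) = 2.5 × 10^-3
Solving the quadratic: x = (−Ka1 + √(Ka1² + 4·Ka1·C₀))/2 = 8.19 × 10^-3 M
pH = −log(8.19 × 10^-3) = 2.09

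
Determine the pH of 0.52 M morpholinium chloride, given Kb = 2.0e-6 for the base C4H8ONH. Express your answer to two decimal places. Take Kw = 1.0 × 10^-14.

pH = 4.29

C4H8ONH2+ is the conjugate acid of the weak base C4H8ONH.
Ka = Kw/Kb = 1.0×10^-14 / 2.0 × 10^-6 = 5.00 × 10^-9
Ka = [H+]²/(0.52 − [H+]) = 5.00 × 10^-9
Neglecting [H+] in the denominator: [H+] = √(5.00 × 10^-9 × 0.52) = 5.10 × 10^-5 M
pH = −log(5.10 × 10^-5) = 4.29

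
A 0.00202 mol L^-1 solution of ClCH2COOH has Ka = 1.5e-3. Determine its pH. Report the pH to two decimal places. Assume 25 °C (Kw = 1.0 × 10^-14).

ClCH2COOH ⇌ ClCH2COO- + H+
From the ICE table, Ka = x²/(0.00202 − x) = 1.5 × 10^-3.
x is not negligible relative to C₀; solve x² + 0.0015·x − 3.03e-06 = 0.
x = [−0.0015 + √(0.0015² + 1.21e-05)]/2 = 1.15 × 10^-3 M
pH = −log(1.15 × 10^-3) = 2.94

pH = 2.94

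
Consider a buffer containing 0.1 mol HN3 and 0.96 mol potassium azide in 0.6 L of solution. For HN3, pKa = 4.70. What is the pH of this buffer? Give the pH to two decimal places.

pH = 5.68

Using pH = pKa + log([base]/[acid]) with [base]/[acid] = 0.96/0.1:
pH = 4.70 + (+0.982) = 5.68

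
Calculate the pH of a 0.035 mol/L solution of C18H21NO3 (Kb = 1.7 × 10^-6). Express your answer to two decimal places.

C18H21NO3 + H2O ⇌ C18H22NO3+ + OH-
From the ICE table, Kb = x²/(0.035 − x) = 1.7 × 10^-6.
Neglecting x in the denominator: x = √(1.7 × 10^-6 × 0.035) = 2.44 × 10^-4 M
pOH = 3.61, so pH = 14.00 − pOH = 10.39

pH = 10.39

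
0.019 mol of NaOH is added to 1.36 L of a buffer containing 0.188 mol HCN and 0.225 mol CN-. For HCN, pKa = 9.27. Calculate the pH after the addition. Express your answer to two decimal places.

pH = 9.43

OH- converts HCN to CN-: HCN → 0.169 mol, CN- → 0.244 mol.
pH = pKa + log(n_CN-/n_HCN) = 9.27 + log(0.244/0.169) = 9.27 + (+0.160)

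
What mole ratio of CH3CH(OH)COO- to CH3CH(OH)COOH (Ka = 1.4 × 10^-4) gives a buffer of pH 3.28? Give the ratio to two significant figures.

ratio = 0.27

pKa = -log(1.4 × 10^-4) = 3.854
pH = pKa + log(r) ⇒ log(r) = 3.28 − 3.854 = -0.574
r = [CH3CH(OH)COO-]/[CH3CH(OH)COOH] = 10^(-0.574) = 0.267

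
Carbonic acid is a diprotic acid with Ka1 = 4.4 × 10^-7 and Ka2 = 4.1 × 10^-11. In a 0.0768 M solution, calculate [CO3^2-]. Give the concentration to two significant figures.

4.1 × 10^-11 M

First ionization gives [H+] ≈ [HCO3-] = 1.84 × 10^-4 M.
Second step: Ka2 = [H+][CO3^2-]/[HCO3-] ≈ [CO3^2-] (since [H+] ≈ [HCO3-]).
So [CO3^2-] ≈ Ka2.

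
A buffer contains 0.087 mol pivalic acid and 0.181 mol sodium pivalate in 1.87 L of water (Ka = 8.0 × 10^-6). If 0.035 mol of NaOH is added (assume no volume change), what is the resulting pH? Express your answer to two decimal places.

OH- converts (CH3)3CCOOH to (CH3)3CCOO-: (CH3)3CCOOH → 0.052 mol, (CH3)3CCOO- → 0.216 mol.
pKa = −log(8.0 × 10^-6) = 5.097
pH = pKa + log([A⁻]/[HA]) = 5.097 + log(0.216/0.052) = 5.097 +0.618

pH = 5.72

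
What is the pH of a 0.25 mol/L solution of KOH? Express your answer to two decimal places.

KOH is a strong base; [OH-] = 0.25 M.
pOH = -log(0.25) = 0.60
pH = 14.00 - 0.60 = 13.40

pH = 13.40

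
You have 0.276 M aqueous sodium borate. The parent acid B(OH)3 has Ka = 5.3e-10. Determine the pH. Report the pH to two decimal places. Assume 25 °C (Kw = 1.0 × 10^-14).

pH = 11.36

B(OH)4- is the conjugate base of the weak acid B(OH)3.
Kb = Kw/Ka = 1.0×10^-14 / 5.3 × 10^-10 = 1.89 × 10^-5
From the ICE table, Kb = [OH-]²/(0.276 − [OH-]) = 1.89 × 10^-5.
Neglecting [OH-] in the denominator: [OH-] = √(1.89 × 10^-5 × 0.276) = 2.28 × 10^-3 M
pOH = 2.64, so pH = 14.00 − pOH = 11.36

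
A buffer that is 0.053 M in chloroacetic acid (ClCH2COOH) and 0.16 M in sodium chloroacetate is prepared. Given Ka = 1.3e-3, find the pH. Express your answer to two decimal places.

pH = 3.37

pKa = −log(1.3 × 10^-3) = 2.886
pH = pKa + log([A⁻]/[HA]) = 2.886 + log(0.16/0.053)
pH = 2.886 + (+0.480) = 3.37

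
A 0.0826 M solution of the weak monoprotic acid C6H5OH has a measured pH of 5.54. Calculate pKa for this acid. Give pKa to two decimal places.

pKa = 10.00

[H+] = 10^(-5.54) = 2.88 × 10^-6 M
At equilibrium [HA] = 0.0826 − 2.88 × 10^-6 = 8.26 × 10^-2 M
Ka = [H+][A-]/[HA] = (2.88 × 10^-6)² / 8.26 × 10^-2 = 1.00 × 10^-10
pKa = -log(1.00 × 10^-10) = 10.00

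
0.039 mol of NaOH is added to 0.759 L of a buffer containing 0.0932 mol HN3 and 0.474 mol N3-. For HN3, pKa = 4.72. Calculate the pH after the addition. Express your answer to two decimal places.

pH = 5.70

OH- converts HN3 to N3-: HN3 → 0.0542 mol, N3- → 0.513 mol.
pH = pKa + log([A⁻]/[HA]) = 4.72 + log(0.513/0.0542) = 4.72 +0.976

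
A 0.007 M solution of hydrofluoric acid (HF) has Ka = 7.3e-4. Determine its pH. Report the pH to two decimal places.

pH = 2.72

HF ⇌ F- + H+
From the ICE table, Ka = x²/(0.007 − x) = 7.3 × 10^-4.
Here C₀/Ka ≈ 9.59, so the small-x approximation fails. Use the quadratic:
x = (−Ka + √(Ka² + 4·Ka·C₀))/2 = 1.92 × 10^-3 M
pH = −log(1.92 × 10^-3) = 2.72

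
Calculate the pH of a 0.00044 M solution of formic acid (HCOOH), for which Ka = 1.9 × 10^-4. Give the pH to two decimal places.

pH = 3.68

HCOOH ⇌ HCOO- + H+
From the ICE table, Ka = [H+]²/(0.00044 − [H+]) = 1.9 × 10^-4.
The 5% rule fails; solving [H+]² + Ka·[H+] − Ka·C₀ = 0 exactly:
[H+] = [−0.00019 + √(0.00019² + 3.34e-07)]/2 = 2.09 × 10^-4 M
pH = −log(2.09 × 10^-4) = 3.68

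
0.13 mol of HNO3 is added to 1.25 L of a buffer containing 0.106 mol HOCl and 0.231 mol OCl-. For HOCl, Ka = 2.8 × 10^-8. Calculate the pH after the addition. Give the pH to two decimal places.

pH = 7.18

Added H+ converts OCl- to HOCl: HOCl → 0.236 mol, OCl- → 0.101 mol.
pKa = −log(2.8 × 10^-8) = 7.553
pH = pKa + log(n_OCl-/n_HOCl) = 7.553 + log(0.101/0.236) = 7.553 + (-0.369)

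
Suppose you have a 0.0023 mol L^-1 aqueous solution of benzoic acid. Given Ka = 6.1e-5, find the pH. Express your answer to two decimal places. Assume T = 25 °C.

pH = 3.46

C6H5COOH ⇌ C6H5COO- + H+
Let x = [H+] at equilibrium. Ka = x²/(0.0023 − x).
Here C₀/Ka ≈ 37.7, so the small-x approximation fails. Use the quadratic:
x = (−Ka + √(Ka² + 4·Ka·C₀))/2 = 3.45 × 10^-4 M
pH = −log(3.45 × 10^-4) = 3.46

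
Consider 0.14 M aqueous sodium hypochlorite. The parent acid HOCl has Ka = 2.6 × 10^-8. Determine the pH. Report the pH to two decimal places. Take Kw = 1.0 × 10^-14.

pH = 10.37

OCl- is the conjugate base of the weak acid HOCl.
Kb = Kw/Ka = 1.0×10^-14 / 2.6 × 10^-8 = 3.85 × 10^-7
Kb = [OH-]²/(0.14 − [OH-]) = 3.85 × 10^-7
Assume [OH-] ≪ 0.14: [OH-] ≈ √(3.85 × 10^-7 × 0.14) = 2.32 × 10^-4 M
pOH = −log(2.32 × 10^-4) = 3.63; pH = 14.00 − 3.63 = 10.37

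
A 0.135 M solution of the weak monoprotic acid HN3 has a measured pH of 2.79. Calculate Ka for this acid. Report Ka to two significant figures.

[H+] = 10^(-2.79) = 1.62 × 10^-3 M
At equilibrium [HA] = 0.135 − 1.62 × 10^-3 = 1.33 × 10^-1 M
Ka = [H+][A-]/[HA] = (1.62 × 10^-3)² / 1.33 × 10^-1 = 2.0 × 10^-5

Ka = 2.0 × 10^-5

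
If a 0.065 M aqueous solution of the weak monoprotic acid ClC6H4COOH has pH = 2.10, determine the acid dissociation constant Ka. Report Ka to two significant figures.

Ka = 1.1 × 10^-3

[H+] = 10^(-2.10) = 7.94 × 10^-3 M
At equilibrium [HA] = 0.065 − 7.94 × 10^-3 = 5.71 × 10^-2 M
Ka = [H+][A-]/[HA] = (7.94 × 10^-3)² / 5.71 × 10^-2 = 1.1 × 10^-3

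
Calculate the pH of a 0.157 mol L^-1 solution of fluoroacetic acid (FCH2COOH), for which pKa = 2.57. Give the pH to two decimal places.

pH = 1.72

FCH2COOH ⇌ FCH2COO- + H+
Ka = 10^(−2.57) = 2.69 × 10^-3
Let x = [H+] at equilibrium. Ka = x²/(0.157 − x).
x is not negligible relative to C₀; solve x² + 0.00269·x − 0.000422 = 0.
x = [−0.00269 + √(0.00269² + 0.00169)]/2 = 1.92 × 10^-2 M
pH = −log(1.92 × 10^-2) = 1.72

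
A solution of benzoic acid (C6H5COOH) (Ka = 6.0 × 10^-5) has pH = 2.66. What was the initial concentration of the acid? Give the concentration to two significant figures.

C₀ = 8.2 × 10^-2 M

[H+] = 10^(-2.66) = 2.19 × 10^-3 M = x
Ka = x²/(C₀ − x) ⇒ C₀ = x + x²/Ka
C₀ = 2.19 × 10^-3 + (2.19 × 10^-3)²/(6.0 × 10^-5) = 8.21 × 10^-2 M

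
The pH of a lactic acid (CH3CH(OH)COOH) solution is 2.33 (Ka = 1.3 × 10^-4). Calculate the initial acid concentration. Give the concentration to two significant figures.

C₀ = 1.7 × 10^-1 M

[H+] = 10^(-2.33) = 4.68 × 10^-3 M = x
Ka = x²/(C₀ − x) ⇒ C₀ = x + x²/Ka
C₀ = 4.68 × 10^-3 + (4.68 × 10^-3)²/(1.3 × 10^-4) = 1.73 × 10^-1 M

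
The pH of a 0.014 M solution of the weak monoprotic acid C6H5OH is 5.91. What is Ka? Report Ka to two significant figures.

Ka = 1.1 × 10^-10

[H+] = 10^(-5.91) = 1.23 × 10^-6 M
At equilibrium [HA] = 0.014 − 1.23 × 10^-6 = 1.40 × 10^-2 M
Ka = [H+][A-]/[HA] = (1.23 × 10^-6)² / 1.40 × 10^-2 = 1.1 × 10^-10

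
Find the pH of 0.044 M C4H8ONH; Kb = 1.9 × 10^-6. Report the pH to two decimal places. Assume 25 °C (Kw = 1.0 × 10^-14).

pH = 10.46

C4H8ONH + H2O ⇌ C4H8ONH2+ + OH-
Kb = [OH-]²/(0.044 − [OH-]) = 1.9 × 10^-6
Since Kb ≪ C₀, [OH-] ≈ √(Kb·C₀) = 2.89 × 10^-4 M.
Check: 0.66% ionized — well under 5%, approximation valid.
pOH = −log(2.89 × 10^-4) = 3.54; pH = 14.00 − 3.54 = 10.46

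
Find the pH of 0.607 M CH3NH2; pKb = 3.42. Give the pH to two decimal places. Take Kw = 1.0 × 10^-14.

CH3NH2 + H2O ⇌ CH3NH3+ + OH-
Kb = 10^(−3.42) = 3.80 × 10^-4
Kb = [OH-]²/(0.607 − [OH-]) = 3.80 × 10^-4
Assume [OH-] ≪ 0.607: [OH-] ≈ √(3.80 × 10^-4 × 0.607) = 1.52 × 10^-2 M
pOH = −log(1.52 × 10^-2) = 1.82; pH = 14.00 − 1.82 = 12.18

pH = 12.18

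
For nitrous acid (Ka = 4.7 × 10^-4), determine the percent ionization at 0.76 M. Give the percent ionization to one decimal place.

HNO2 ⇌ NO2- + H+; let x = [H+] at equilibrium.
x ≈ √(Ka·C₀) = √(4.7 × 10^-4 × 0.76) = 1.89 × 10^-2 M
Fraction ionized = 1.89 × 10^-2 / 0.76 = 0.0249 → 2.5%

2.5%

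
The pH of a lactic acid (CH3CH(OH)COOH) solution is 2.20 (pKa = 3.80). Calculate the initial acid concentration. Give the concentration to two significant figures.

C₀ = 2.6 × 10^-1 M

[H+] = 10^(-2.20) = 6.31 × 10^-3 M = x
Ka = 10^(−3.80) = 1.58 × 10^-4
Ka = x²/(C₀ − x) ⇒ C₀ = x + x²/Ka
C₀ = 6.31 × 10^-3 + (6.31 × 10^-3)²/(1.58 × 10^-4) = 2.58 × 10^-1 M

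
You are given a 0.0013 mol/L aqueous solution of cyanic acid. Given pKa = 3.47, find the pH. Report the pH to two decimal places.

pH = 3.29

HOCN ⇌ OCN- + H+
Ka = 10^(−3.47) = 3.39 × 10^-4
Let x = [H+] at equilibrium. Ka = x²/(0.0013 − x).
The 5% rule fails; solving x² + Ka·x − Ka·C₀ = 0 exactly:
x = (−Ka + √(Ka² + 4·Ka·C₀))/2 = 5.16 × 10^-4 M
pH = −log[H+] = −log(5.16 × 10^-4) = 3.29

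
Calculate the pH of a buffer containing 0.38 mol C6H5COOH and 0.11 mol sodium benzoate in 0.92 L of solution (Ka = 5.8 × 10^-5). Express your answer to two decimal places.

pKa = −log(5.8 × 10^-5) = 4.237
Using pH = pKa + log([base]/[acid]) with [base]/[acid] = 0.11/0.38:
pH = 4.237 + (-0.538) = 3.70

pH = 3.70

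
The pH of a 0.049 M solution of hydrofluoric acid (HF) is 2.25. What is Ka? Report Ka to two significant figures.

Ka = 7.3 × 10^-4

[H+] = 10^(-2.25) = 5.62 × 10^-3 M
At equilibrium [HA] = 0.049 − 5.62 × 10^-3 = 4.34 × 10^-2 M
Ka = [H+][A-]/[HA] = (5.62 × 10^-3)² / 4.34 × 10^-2 = 7.3 × 10^-4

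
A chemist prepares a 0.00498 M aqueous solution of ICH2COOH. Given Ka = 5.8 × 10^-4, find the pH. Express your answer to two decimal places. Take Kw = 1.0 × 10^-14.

ICH2COOH ⇌ ICH2COO- + H+
Let x = [H+] at equilibrium. Ka = x²/(0.00498 − x).
The 5% rule fails; solving x² + Ka·x − Ka·C₀ = 0 exactly:
x = (−Ka + √(Ka² + 4·Ka·C₀))/2 = 1.43 × 10^-3 M
pH = −log(1.43 × 10^-3) = 2.84

pH = 2.84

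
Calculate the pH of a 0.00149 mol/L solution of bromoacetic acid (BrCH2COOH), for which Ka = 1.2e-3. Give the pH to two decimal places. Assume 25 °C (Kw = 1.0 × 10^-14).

pH = 3.06

BrCH2COOH ⇌ BrCH2COO- + H+
From the ICE table, Ka = [H+]²/(0.00149 − [H+]) = 1.2 × 10^-3.
Here C₀/Ka ≈ 1.24, so the small-[H+] approximation fails. Use the quadratic:
[H+] = (−Ka + √(Ka² + 4·Ka·C₀))/2 = 8.66 × 10^-4 M
pH = −log[H+] = −log(8.66 × 10^-4) = 3.06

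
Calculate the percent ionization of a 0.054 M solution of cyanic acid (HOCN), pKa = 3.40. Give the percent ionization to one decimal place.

8.2%

HOCN ⇌ OCN- + H+; let x = [H+] at equilibrium.
Ka = 10^(−3.40) = 3.98 × 10^-4
Ka = x²/(C₀ − x); solving the quadratic gives x = 4.44 × 10^-3 M.
Fraction ionized = 4.44 × 10^-3 / 0.054 = 0.0822 → 8.2%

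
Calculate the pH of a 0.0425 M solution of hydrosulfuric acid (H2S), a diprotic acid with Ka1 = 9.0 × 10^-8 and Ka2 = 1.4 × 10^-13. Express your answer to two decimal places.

pH = 4.21

Ka1 ≫ Ka2, so treat the first dissociation as the only significant source of H+.
Ka1 = x²/(0.0425 − x) = 9.0 × 10^-8
x ≈ √(9.0 × 10^-8 × 0.0425) = 6.18 × 10^-5 M
pH = −log(6.18 × 10^-5) = 4.21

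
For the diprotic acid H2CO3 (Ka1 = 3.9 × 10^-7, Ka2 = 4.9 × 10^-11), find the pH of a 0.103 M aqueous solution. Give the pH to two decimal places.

pH = 3.70

Since Ka1 ≫ Ka2, the first ionization dominates [H+].
Ka1 = x²/(0.103 − x) = 3.9 × 10^-7
x ≈ √(3.9 × 10^-7 × 0.103) = 2.00 × 10^-4 M
pH = −log(2.00 × 10^-4) = 3.70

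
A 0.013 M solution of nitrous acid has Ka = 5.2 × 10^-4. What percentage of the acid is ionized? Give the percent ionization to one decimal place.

HNO2 ⇌ NO2- + H+; let x = [H+] at equilibrium.
Solve x² + 0.00052x − 6.76e-06 = 0 → x = 2.35 × 10^-3 M
% ionization = x/C₀ × 100% = 2.35 × 10^-3/0.013 × 100% = 18.1%

18.1%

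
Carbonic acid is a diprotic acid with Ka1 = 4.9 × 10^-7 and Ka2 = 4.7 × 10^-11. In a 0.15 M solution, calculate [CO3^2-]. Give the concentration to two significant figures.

First ionization gives [H+] ≈ [HCO3-] = 2.71 × 10^-4 M.
Second step: Ka2 = [H+][CO3^2-]/[HCO3-] ≈ [CO3^2-] (since [H+] ≈ [HCO3-]).
So [CO3^2-] ≈ Ka2.

4.7 × 10^-11 M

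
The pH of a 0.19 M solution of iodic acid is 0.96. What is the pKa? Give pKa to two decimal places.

[H+] = 10^(-0.96) = 1.10 × 10^-1 M
At equilibrium [HA] = 0.19 − 1.10 × 10^-1 = 8.00 × 10^-2 M
Ka = [H+][A-]/[HA] = (1.10 × 10^-1)² / 8.00 × 10^-2 = 1.51 × 10^-1
pKa = -log(1.51 × 10^-1) = 0.82

pKa = 0.82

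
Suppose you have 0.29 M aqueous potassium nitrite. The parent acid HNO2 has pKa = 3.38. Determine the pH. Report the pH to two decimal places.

pH = 8.42

NO2- is the conjugate base of the weak acid HNO2.
Ka = 10^(−3.38) = 4.17 × 10^-4
Kb = Kw/Ka = 1.0×10^-14 / 4.17 × 10^-4 = 2.40 × 10^-11
From the ICE table, Kb = [OH-]²/(0.29 − [OH-]) = 2.40 × 10^-11.
Neglecting [OH-] in the denominator: [OH-] = √(2.40 × 10^-11 × 0.29) = 2.64 × 10^-6 M
pOH = −log(2.64 × 10^-6) = 5.58; pH = 14.00 − 5.58 = 8.42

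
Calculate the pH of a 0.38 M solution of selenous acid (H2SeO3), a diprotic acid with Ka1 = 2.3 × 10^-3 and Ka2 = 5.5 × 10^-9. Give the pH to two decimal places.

Ka1 ≫ Ka2, so treat the first dissociation as the only significant source of H+.
Ka1 = x²/(0.38 − x) = 2.3 × 10^-3
Solving the quadratic: x = (−Ka1 + √(Ka1² + 4·Ka1·C₀))/2 = 2.84 × 10^-2 M
pH = −log(2.84 × 10^-2) = 1.55

pH = 1.55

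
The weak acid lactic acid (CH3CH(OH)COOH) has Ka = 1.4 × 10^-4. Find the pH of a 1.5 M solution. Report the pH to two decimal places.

CH3CH(OH)COOH ⇌ CH3CH(OH)COO- + H+
From the ICE table, Ka = [H+]²/(1.5 − [H+]) = 1.4 × 10^-4.
Since Ka ≪ C₀, [H+] ≈ √(Ka·C₀) = 1.45 × 10^-2 M.
pH = −log[H+] = −log(1.45 × 10^-2) = 1.84

pH = 1.84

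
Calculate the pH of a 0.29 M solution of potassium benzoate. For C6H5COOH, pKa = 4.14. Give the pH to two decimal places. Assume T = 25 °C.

C6H5COO- is the conjugate base of the weak acid C6H5COOH.
Ka = 10^(−4.14) = 7.24 × 10^-5
Kb = Kw/Ka = 1.0×10^-14 / 7.24 × 10^-5 = 1.38 × 10^-10
From the ICE table, Kb = [OH-]²/(0.29 − [OH-]) = 1.38 × 10^-10.
Since Kb ≪ C₀, [OH-] ≈ √(Kb·C₀) = 6.33 × 10^-6 M.
pOH = 5.20, so pH = 14.00 − pOH = 8.80

pH = 8.80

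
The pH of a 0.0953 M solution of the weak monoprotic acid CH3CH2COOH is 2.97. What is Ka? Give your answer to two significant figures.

[H+] = 10^(-2.97) = 1.07 × 10^-3 M
At equilibrium [HA] = 0.0953 − 1.07 × 10^-3 = 9.42 × 10^-2 M
Ka = [H+][A-]/[HA] = (1.07 × 10^-3)² / 9.42 × 10^-2 = 1.2 × 10^-5

Ka = 1.2 × 10^-5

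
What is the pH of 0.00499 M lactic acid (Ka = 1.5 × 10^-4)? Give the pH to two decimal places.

CH3CH(OH)COOH ⇌ CH3CH(OH)COO- + H+
Ka = [H+]²/(0.00499 − [H+]) = 1.5 × 10^-4
[H+] is not negligible relative to C₀; solve [H+]² + 0.00015·[H+] − 7.48e-07 = 0.
[H+] = [−0.00015 + √(0.00015² + 2.99e-06)]/2 = 7.93 × 10^-4 M
pH = −log(7.93 × 10^-4) = 3.10

pH = 3.10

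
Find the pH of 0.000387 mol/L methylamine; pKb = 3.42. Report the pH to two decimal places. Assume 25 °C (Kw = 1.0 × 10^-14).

pH = 10.38

CH3NH2 + H2O ⇌ CH3NH3+ + OH-
Kb = 10^(−3.42) = 3.80 × 10^-4
Let x = [OH-] at equilibrium. Kb = x²/(0.000387 − x).
x is not negligible relative to C₀; solve x² + 0.00038·x − 1.47e-07 = 0.
x = (−Kb + √(Kb² + 4·Kb·C₀))/2 = 2.38 × 10^-4 M
pOH = −log(2.38 × 10^-4) = 3.62; pH = 14.00 − 3.62 = 10.38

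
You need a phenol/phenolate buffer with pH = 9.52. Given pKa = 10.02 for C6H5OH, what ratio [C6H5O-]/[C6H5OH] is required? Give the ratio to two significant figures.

pH = pKa + log(r) ⇒ log(r) = 9.52 − 10.02 = -0.50
r = [C6H5O-]/[C6H5OH] = 10^(-0.50) = 0.316

ratio = 0.32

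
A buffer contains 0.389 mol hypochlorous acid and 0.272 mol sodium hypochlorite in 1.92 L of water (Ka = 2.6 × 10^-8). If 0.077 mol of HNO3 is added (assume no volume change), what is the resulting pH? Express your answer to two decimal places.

pH = 7.21

After neutralization: n(HOCl) = 0.466 mol, n(OCl-) = 0.195 mol.
pKa = −log(2.6 × 10^-8) = 7.585
pH = pKa + log(n_OCl-/n_HOCl) = 7.585 + log(0.195/0.466) = 7.585 + (-0.378)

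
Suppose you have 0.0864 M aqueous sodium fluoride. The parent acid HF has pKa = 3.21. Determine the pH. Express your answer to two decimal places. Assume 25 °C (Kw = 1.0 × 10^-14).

pH = 8.07

F- is the conjugate base of the weak acid HF.
Ka = 10^(−3.21) = 6.17 × 10^-4
Kb = Kw/Ka = 1.0×10^-14 / 6.17 × 10^-4 = 1.62 × 10^-11
Let x = [OH-] at equilibrium. Kb = x²/(0.0864 − x).
Neglecting x in the denominator: x = √(1.62 × 10^-11 × 0.0864) = 1.18 × 10^-6 M
(x/C₀ = 0.0014% < 5%, so the approximation holds.)
pOH = −log(1.18 × 10^-6) = 5.93; pH = 14.00 − 5.93 = 8.07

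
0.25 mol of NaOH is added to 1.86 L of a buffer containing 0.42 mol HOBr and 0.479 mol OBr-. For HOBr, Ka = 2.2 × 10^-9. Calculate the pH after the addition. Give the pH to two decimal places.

OH- converts HOBr to OBr-: HOBr → 0.17 mol, OBr- → 0.729 mol.
pKa = −log(2.2 × 10^-9) = 8.658
pH = pKa + log(n_OBr-/n_HOBr) = 8.658 + log(0.729/0.17) = 8.658 + (+0.632)

pH = 9.29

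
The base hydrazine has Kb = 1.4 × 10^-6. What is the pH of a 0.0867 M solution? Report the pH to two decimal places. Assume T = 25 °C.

N2H4 + H2O ⇌ N2H5+ + OH-
From the ICE table, Kb = x²/(0.0867 − x) = 1.4 × 10^-6.
Neglecting x in the denominator: x = √(1.4 × 10^-6 × 0.0867) = 3.48 × 10^-4 M
pOH = −log(3.48 × 10^-4) = 3.46; pH = 14.00 − 3.46 = 10.54

pH = 10.54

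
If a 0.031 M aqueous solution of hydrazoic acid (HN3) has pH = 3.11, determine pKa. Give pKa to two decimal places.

[H+] = 10^(-3.11) = 7.76 × 10^-4 M
At equilibrium [HA] = 0.031 − 7.76 × 10^-4 = 3.02 × 10^-2 M
Ka = [H+][A-]/[HA] = (7.76 × 10^-4)² / 3.02 × 10^-2 = 1.99 × 10^-5
pKa = -log(1.99 × 10^-5) = 4.70

pKa = 4.70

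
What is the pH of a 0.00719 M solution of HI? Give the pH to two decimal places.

HI is a strong acid and dissociates completely, so [H+] = 0.00719 M.
pH = -log(0.00719) = 2.14

pH = 2.14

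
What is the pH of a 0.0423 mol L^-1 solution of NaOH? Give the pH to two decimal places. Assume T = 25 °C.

NaOH is a strong base; [OH-] = 0.0423 M.
pOH = -log(0.0423) = 1.37
pH = 14.00 - 1.37 = 12.63

pH = 12.63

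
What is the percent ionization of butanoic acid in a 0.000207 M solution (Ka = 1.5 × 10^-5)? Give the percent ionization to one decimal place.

23.5%

CH3(CH2)2COOH ⇌ CH3(CH2)2COO- + H+; let x = [H+] at equilibrium.
Solve x² + 1.5e-05x − 3.1e-09 = 0 → x = 4.87 × 10^-5 M
% ionization = x/C₀ × 100% = 4.87 × 10^-5/0.000207 × 100% = 23.5%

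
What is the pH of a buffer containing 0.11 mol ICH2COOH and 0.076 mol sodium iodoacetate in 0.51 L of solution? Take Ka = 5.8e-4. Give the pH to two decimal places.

pH = 3.08

pKa = −log(5.8 × 10^-4) = 3.237
pH = pKa + log([A⁻]/[HA]) = 3.237 + log(0.076/0.11)
pH = 3.237 + (-0.161) = 3.08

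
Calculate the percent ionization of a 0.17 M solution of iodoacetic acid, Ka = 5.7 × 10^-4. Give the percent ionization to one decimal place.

ICH2COOH ⇌ ICH2COO- + H+; let x = [H+] at equilibrium.
Solve x² + 0.00057x − 9.69e-05 = 0 → x = 9.56 × 10^-3 M
Fraction ionized = 9.56 × 10^-3 / 0.17 = 0.0562 → 5.6%

5.6%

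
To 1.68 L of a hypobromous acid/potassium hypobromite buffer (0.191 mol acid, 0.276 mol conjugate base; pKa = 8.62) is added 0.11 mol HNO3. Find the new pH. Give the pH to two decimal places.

Added H+ converts OBr- to HOBr: HOBr → 0.301 mol, OBr- → 0.166 mol.
pH = pKa + log(n_OBr-/n_HOBr) = 8.62 + log(0.166/0.301) = 8.62 + (-0.258)

pH = 8.36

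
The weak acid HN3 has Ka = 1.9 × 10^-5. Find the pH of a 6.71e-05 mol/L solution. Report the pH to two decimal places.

pH = 4.56

HN3 ⇌ N3- + H+
From the ICE table, Ka = x²/(6.71e-05 − x) = 1.9 × 10^-5.
x is not negligible relative to C₀; solve x² + 1.9e-05·x − 1.27e-09 = 0.
x = [−1.9e-05 + √(1.9e-05² + 5.1e-09)]/2 = 2.74 × 10^-5 M
pH = −log(2.74 × 10^-5) = 4.56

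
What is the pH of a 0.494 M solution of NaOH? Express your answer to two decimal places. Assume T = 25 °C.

NaOH is a strong base; [OH-] = 0.494 M.
pOH = -log(0.494) = 0.31
pH = 14.00 - 0.31 = 13.69

pH = 13.69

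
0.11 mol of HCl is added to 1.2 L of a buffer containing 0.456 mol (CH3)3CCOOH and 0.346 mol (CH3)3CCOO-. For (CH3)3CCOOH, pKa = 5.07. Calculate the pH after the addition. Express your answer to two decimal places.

After neutralization: n((CH3)3CCOOH) = 0.566 mol, n((CH3)3CCOO-) = 0.236 mol.
pH = pKa + log([A⁻]/[HA]) = 5.07 + log(0.236/0.566) = 5.07 -0.380

pH = 4.69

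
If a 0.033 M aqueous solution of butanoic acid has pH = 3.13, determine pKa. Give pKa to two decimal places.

pKa = 4.77

[H+] = 10^(-3.13) = 7.41 × 10^-4 M
At equilibrium [HA] = 0.033 − 7.41 × 10^-4 = 3.23 × 10^-2 M
Ka = [H+][A-]/[HA] = (7.41 × 10^-4)² / 3.23 × 10^-2 = 1.70 × 10^-5
pKa = -log(1.70 × 10^-5) = 4.77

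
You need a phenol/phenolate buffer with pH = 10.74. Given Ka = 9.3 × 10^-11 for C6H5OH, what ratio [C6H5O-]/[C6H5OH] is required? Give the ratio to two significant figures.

pKa = -log(9.3 × 10^-11) = 10.032
pH = pKa + log(r) ⇒ log(r) = 10.74 − 10.032 = +0.708
r = [C6H5O-]/[C6H5OH] = 10^(+0.708) = 5.11

ratio = 5.1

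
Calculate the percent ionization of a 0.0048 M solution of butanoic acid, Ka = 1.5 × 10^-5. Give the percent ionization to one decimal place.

5.4%

CH3(CH2)2COOH ⇌ CH3(CH2)2COO- + H+; let x = [H+] at equilibrium.
Solve x² + 1.5e-05x − 7.2e-08 = 0 → x = 2.61 × 10^-4 M
% ionization = x/C₀ × 100% = 2.61 × 10^-4/0.0048 × 100% = 5.4%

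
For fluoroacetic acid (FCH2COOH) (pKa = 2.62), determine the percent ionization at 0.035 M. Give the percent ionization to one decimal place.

FCH2COOH ⇌ FCH2COO- + H+; let x = [H+] at equilibrium.
Ka = 10^(−2.62) = 2.40 × 10^-3
Solve x² + 0.0024x − 8.4e-05 = 0 → x = 8.04 × 10^-3 M
% ionization = x/C₀ × 100% = 8.04 × 10^-3/0.035 × 100% = 23.0%

23.0%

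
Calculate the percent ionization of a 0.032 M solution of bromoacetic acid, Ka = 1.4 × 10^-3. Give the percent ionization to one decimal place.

18.8%

BrCH2COOH ⇌ BrCH2COO- + H+; let x = [H+] at equilibrium.
Ka = x²/(C₀ − x); solving the quadratic gives x = 6.03 × 10^-3 M.
% ionization = x/C₀ × 100% = 6.03 × 10^-3/0.032 × 100% = 18.8%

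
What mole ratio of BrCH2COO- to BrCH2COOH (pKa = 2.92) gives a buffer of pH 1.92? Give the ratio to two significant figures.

pH = pKa + log(r) ⇒ log(r) = 1.92 − 2.92 = -1.00
r = [BrCH2COO-]/[BrCH2COOH] = 10^(-1.00) = 0.1

ratio = 0.10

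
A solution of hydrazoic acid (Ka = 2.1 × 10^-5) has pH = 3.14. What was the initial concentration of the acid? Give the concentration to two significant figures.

[H+] = 10^(-3.14) = 7.24 × 10^-4 M = x
Ka = x²/(C₀ − x) ⇒ C₀ = x + x²/Ka
C₀ = 7.24 × 10^-4 + (7.24 × 10^-4)²/(2.1 × 10^-5) = 2.57 × 10^-2 M

C₀ = 2.6 × 10^-2 M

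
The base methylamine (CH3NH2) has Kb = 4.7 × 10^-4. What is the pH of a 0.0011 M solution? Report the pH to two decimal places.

pH = 10.72

CH3NH2 + H2O ⇌ CH3NH3+ + OH-
From the ICE table, Kb = x²/(0.0011 − x) = 4.7 × 10^-4.
x is not negligible relative to C₀; solve x² + 0.00047·x − 5.17e-07 = 0.
x = [−0.00047 + √(0.00047² + 2.07e-06)]/2 = 5.21 × 10^-4 M
pOH = 3.28, so pH = 14.00 − pOH = 10.72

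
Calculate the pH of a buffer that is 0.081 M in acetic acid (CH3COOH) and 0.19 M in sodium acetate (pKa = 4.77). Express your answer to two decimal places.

pH = 5.14

Using pH = pKa + log([base]/[acid]) with [base]/[acid] = 0.19/0.081:
pH = 4.77 + (+0.370) = 5.14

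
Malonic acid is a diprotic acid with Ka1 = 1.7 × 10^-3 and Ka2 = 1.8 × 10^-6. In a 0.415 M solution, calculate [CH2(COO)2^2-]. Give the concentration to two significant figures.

1.8 × 10^-6 M

First ionization gives [H+] ≈ [CH2(COOH)COO-] = 2.57 × 10^-2 M.
Second step: Ka2 = [H+][CH2(COO)2^2-]/[CH2(COOH)COO-] ≈ [CH2(COO)2^2-] (since [H+] ≈ [CH2(COOH)COO-]).
So [CH2(COO)2^2-] ≈ Ka2.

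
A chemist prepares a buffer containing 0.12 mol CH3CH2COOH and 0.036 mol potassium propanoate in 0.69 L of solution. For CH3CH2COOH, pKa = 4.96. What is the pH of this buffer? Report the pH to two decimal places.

Henderson–Hasselbalch: pH = pKa + log([CH3CH2COO-]/[CH3CH2COOH]) = 4.96 + log(0.036/0.12)
pH = 4.96 + (-0.523) = 4.44

pH = 4.44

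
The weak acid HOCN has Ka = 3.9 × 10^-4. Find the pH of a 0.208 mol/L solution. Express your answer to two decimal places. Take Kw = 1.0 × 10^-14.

pH = 2.05

HOCN ⇌ OCN- + H+
From the ICE table, Ka = x²/(0.208 − x) = 3.9 × 10^-4.
Neglecting x in the denominator: x = √(3.9 × 10^-4 × 0.208) = 9.01 × 10^-3 M
pH = −log[H+] = −log(9.01 × 10^-3) = 2.05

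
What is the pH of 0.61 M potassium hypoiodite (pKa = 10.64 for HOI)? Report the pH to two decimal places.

OI- is the conjugate base of the weak acid HOI.
Ka = 10^(−10.64) = 2.29 × 10^-11
Kb = Kw/Ka = 1.0×10^-14 / 2.29 × 10^-11 = 4.37 × 10^-4
From the ICE table, Kb = x²/(0.61 − x) = 4.37 × 10^-4.
Neglecting x in the denominator: x = √(4.37 × 10^-4 × 0.61) = 1.63 × 10^-2 M
pOH = 1.79, so pH = 14.00 − pOH = 12.21

pH = 12.21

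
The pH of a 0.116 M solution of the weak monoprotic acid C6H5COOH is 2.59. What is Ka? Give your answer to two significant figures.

Ka = 5.8 × 10^-5

[H+] = 10^(-2.59) = 2.57 × 10^-3 M
At equilibrium [HA] = 0.116 − 2.57 × 10^-3 = 1.13 × 10^-1 M
Ka = [H+][A-]/[HA] = (2.57 × 10^-3)² / 1.13 × 10^-1 = 5.8 × 10^-5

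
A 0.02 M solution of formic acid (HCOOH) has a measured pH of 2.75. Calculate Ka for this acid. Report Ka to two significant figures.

[H+] = 10^(-2.75) = 1.78 × 10^-3 M
At equilibrium [HA] = 0.02 − 1.78 × 10^-3 = 1.82 × 10^-2 M
Ka = [H+][A-]/[HA] = (1.78 × 10^-3)² / 1.82 × 10^-2 = 1.7 × 10^-4

Ka = 1.7 × 10^-4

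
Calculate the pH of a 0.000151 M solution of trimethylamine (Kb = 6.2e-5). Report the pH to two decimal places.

(CH3)3N + H2O ⇌ (CH3)3NH+ + OH-
Kb = x²/(0.000151 − x) = 6.2 × 10^-5
Here C₀/Kb ≈ 2.44, so the small-x approximation fails. Use the quadratic:
x = (−Kb + √(Kb² + 4·Kb·C₀))/2 = 7.06 × 10^-5 M
pOH = 4.15, so pH = 14.00 − pOH = 9.85

pH = 9.85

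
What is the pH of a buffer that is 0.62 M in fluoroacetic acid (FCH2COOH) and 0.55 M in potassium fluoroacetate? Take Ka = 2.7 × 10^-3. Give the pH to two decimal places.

pKa = −log(2.7 × 10^-3) = 2.569
Henderson–Hasselbalch: pH = pKa + log([FCH2COO-]/[FCH2COOH]) = 2.569 + log(0.55/0.62)
pH = 2.569 + (-0.052) = 2.52

pH = 2.52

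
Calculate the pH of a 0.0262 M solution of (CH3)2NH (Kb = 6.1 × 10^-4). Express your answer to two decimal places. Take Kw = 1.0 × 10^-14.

(CH3)2NH + H2O ⇌ (CH3)2NH2+ + OH-
Kb = x²/(0.0262 − x) = 6.1 × 10^-4
Here C₀/Kb ≈ 43, so the small-x approximation fails. Use the quadratic:
x = [−0.00061 + √(0.00061² + 6.39e-05)]/2 = 3.70 × 10^-3 M
pOH = −log(3.70 × 10^-3) = 2.43; pH = 14.00 − 2.43 = 11.57

pH = 11.57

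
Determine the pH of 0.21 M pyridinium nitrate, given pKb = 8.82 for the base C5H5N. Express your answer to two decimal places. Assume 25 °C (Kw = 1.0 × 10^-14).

pH = 2.93

C5H5NH+ is the conjugate acid of the weak base C5H5N.
Kb = 10^(−8.82) = 1.51 × 10^-9
Ka = Kw/Kb = 1.0×10^-14 / 1.51 × 10^-9 = 6.62 × 10^-6
Ka = x²/(0.21 − x) = 6.62 × 10^-6
Assume x ≪ 0.21: x ≈ √(6.62 × 10^-6 × 0.21) = 1.18 × 10^-3 M
pH = −log[H+] = −log(1.18 × 10^-3) = 2.93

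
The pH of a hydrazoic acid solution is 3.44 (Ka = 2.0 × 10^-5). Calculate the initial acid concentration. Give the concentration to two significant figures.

[H+] = 10^(-3.44) = 3.63 × 10^-4 M = x
Ka = x²/(C₀ − x) ⇒ C₀ = x + x²/Ka
C₀ = 3.63 × 10^-4 + (3.63 × 10^-4)²/(2.0 × 10^-5) = 6.95 × 10^-3 M

C₀ = 7.0 × 10^-3 M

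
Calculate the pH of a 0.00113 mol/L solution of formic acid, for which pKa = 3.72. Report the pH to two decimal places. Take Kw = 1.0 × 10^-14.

HCOOH ⇌ HCOO- + H+
Ka = 10^(−3.72) = 1.91 × 10^-4
Ka = [H+]²/(0.00113 − [H+]) = 1.91 × 10^-4
[H+] is not negligible relative to C₀; solve [H+]² + 0.000191·[H+] − 2.16e-07 = 0.
[H+] = [−0.000191 + √(0.000191² + 8.63e-07)]/2 = 3.79 × 10^-4 M
pH = −log(3.79 × 10^-4) = 3.42

pH = 3.42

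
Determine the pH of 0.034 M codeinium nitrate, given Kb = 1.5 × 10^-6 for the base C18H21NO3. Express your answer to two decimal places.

C18H22NO3+ is the conjugate acid of the weak base C18H21NO3.
Ka = Kw/Kb = 1.0×10^-14 / 1.5 × 10^-6 = 6.67 × 10^-9
Ka = [H+]²/(0.034 − [H+]) = 6.67 × 10^-9
Since Ka ≪ C₀, [H+] ≈ √(Ka·C₀) = 1.51 × 10^-5 M.
Check: 0.044% ionized — well under 5%, approximation valid.
pH = −log[H+] = −log(1.51 × 10^-5) = 4.82

pH = 4.82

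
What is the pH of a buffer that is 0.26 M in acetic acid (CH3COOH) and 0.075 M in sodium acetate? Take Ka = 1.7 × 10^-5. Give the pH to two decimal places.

pH = 4.23

pKa = −log(1.7 × 10^-5) = 4.770
pH = pKa + log([A⁻]/[HA]) = 4.770 + log(0.075/0.26)
pH = 4.770 + (-0.540) = 4.23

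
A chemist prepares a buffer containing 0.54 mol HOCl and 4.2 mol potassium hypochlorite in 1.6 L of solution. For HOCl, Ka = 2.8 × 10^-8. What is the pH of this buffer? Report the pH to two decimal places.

pKa = −log(2.8 × 10^-8) = 7.553
Henderson–Hasselbalch: pH = pKa + log([OCl-]/[HOCl]) = 7.553 + log(4.2/0.54)
pH = 7.553 + (+0.891) = 8.44

pH = 8.44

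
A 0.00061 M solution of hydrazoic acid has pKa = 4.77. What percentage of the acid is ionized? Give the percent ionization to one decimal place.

HN3 ⇌ N3- + H+; let x = [H+] at equilibrium.
Ka = 10^(−4.77) = 1.70 × 10^-5
Ka = x²/(C₀ − x); solving the quadratic gives x = 9.37 × 10^-5 M.
Fraction ionized = 9.37 × 10^-5 / 0.00061 = 0.1536 → 15.4%

15.4%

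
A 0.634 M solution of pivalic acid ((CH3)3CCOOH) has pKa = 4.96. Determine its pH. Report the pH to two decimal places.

pH = 2.58

(CH3)3CCOOH ⇌ (CH3)3CCOO- + H+
Ka = 10^(−4.96) = 1.10 × 10^-5
From the ICE table, Ka = [H+]²/(0.634 − [H+]) = 1.10 × 10^-5.
Assume [H+] ≪ 0.634: [H+] ≈ √(1.10 × 10^-5 × 0.634) = 2.64 × 10^-3 M
pH = −log[H+] = −log(2.64 × 10^-3) = 2.58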